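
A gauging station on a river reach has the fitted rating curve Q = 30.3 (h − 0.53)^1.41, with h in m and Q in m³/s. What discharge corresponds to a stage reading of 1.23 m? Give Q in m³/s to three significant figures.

Q = 30.3 × (1.23 − 0.53)^1.41 = 30.3 × 0.7^1.41 = 18.32 m³/s

18.3 m³/s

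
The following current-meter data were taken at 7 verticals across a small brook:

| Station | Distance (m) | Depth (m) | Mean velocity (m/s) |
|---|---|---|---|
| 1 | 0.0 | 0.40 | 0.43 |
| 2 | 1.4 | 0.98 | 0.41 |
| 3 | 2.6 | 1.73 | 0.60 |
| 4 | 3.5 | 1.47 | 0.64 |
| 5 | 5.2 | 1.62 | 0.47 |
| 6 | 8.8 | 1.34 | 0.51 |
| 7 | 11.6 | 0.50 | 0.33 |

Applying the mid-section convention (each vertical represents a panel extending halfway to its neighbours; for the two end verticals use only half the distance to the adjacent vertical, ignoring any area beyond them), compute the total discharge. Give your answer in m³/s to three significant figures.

w_1 = (1.4 − 0.0)/2 = 0.7 m; q_1 = 0.43 × 0.40 × 0.7 = 0.1204 m³/s
w_2 = (2.6 − 0.0)/2 = 1.3 m; q_2 = 0.41 × 0.98 × 1.3 = 0.5223 m³/s
w_3 = (3.5 − 1.4)/2 = 1.05 m; q_3 = 0.60 × 1.73 × 1.05 = 1.090 m³/s
w_4 = (5.2 − 2.6)/2 = 1.3 m; q_4 = 0.64 × 1.47 × 1.3 = 1.223 m³/s
w_5 = (8.8 − 3.5)/2 = 2.65 m; q_5 = 0.47 × 1.62 × 2.65 = 2.018 m³/s
w_6 = (11.6 − 5.2)/2 = 3.2 m; q_6 = 0.51 × 1.34 × 3.2 = 2.187 m³/s
w_7 = (11.6 − 8.8)/2 = 1.4 m; q_7 = 0.33 × 0.50 × 1.4 = 0.2310 m³/s
Q = Σ qᵢ = 7.391 m³/s

7.39 m³/s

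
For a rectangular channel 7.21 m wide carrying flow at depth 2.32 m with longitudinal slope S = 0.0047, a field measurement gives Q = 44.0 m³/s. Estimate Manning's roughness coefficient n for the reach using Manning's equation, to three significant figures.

A = b·y = 7.21 × 2.32 = 16.73 m²
P = b + 2y = 7.21 + 2×2.32 = 11.85 m
R = A/P = 16.73/11.85 = 1.412 m
n = (1/Q)·A·R^(2/3)·S^(1/2) = (1/44.0) × 16.73 × 1.258 × 0.06856 = 0.03280

0.0328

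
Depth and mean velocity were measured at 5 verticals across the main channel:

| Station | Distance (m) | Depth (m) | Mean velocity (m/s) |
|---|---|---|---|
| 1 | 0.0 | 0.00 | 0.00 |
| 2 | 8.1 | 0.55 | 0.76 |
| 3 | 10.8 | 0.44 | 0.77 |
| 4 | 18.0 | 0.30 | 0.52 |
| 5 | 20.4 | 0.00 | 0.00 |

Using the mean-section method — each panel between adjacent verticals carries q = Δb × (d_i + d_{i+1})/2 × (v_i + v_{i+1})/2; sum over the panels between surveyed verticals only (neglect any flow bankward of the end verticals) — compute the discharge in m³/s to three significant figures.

Panel 1-2: Δb = 8.1 m, d̄ = (0.00+0.55)/2 = 0.275, v̄ = (0.00+0.76)/2 = 0.38 → q = 8.1×0.275×0.38 = 0.8465 m³/s
Panel 2-3: Δb = 2.7 m, d̄ = (0.55+0.44)/2 = 0.495, v̄ = (0.76+0.77)/2 = 0.765 → q = 2.7×0.495×0.765 = 1.022 m³/s
Panel 3-4: Δb = 7.2 m, d̄ = (0.44+0.30)/2 = 0.37, v̄ = (0.77+0.52)/2 = 0.645 → q = 7.2×0.37×0.645 = 1.718 m³/s
Panel 4-5: Δb = 2.4 m, d̄ = (0.30+0.00)/2 = 0.15, v̄ = (0.52+0.00)/2 = 0.26 → q = 2.4×0.15×0.26 = 0.09360 m³/s
Q = Σ q = 3.681 m³/s

3.68 m³/s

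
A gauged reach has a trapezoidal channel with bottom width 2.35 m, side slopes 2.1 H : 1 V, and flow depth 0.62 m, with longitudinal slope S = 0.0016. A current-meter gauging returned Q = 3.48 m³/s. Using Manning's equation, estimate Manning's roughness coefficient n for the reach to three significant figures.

0.0149

A = (b + z·y)·y = (2.35 + 2.1×0.62)×0.62 = 2.264 m²
P = b + 2y√(1+z²) = 2.35 + 2×0.62×√(1+2.1²) = 5.234 m
R = A/P = 2.264/5.234 = 0.4326 m
n = (1/Q)·A·R^(2/3)·S^(1/2) = (1/3.48) × 2.264 × 0.5720 × 0.04000 = 0.01489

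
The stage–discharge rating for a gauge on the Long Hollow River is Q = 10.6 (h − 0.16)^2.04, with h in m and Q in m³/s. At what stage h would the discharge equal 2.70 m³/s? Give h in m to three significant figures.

h − h₀ = (Q/C)^(1/b) = (2.70/10.6)^(1/2.04) = 0.5115 m
h = 0.16 + 0.5115 = 0.6715 m

0.672 m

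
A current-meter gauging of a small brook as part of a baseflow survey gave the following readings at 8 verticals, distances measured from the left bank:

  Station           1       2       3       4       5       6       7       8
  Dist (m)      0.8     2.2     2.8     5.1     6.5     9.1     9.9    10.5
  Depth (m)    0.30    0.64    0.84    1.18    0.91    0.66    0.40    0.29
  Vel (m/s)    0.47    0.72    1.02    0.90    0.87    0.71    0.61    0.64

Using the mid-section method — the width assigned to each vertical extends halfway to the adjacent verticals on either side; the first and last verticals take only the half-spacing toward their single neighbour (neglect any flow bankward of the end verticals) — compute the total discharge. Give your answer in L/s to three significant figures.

w_1 = (2.2 − 0.8)/2 = 0.7 m; q_1 = 0.47 × 0.30 × 0.7 = 0.09870 m³/s
w_2 = (2.8 − 0.8)/2 = 1 m; q_2 = 0.72 × 0.64 × 1 = 0.4608 m³/s
w_3 = (5.1 − 2.2)/2 = 1.45 m; q_3 = 1.02 × 0.84 × 1.45 = 1.242 m³/s
w_4 = (6.5 − 2.8)/2 = 1.85 m; q_4 = 0.90 × 1.18 × 1.85 = 1.965 m³/s
w_5 = (9.1 − 5.1)/2 = 2 m; q_5 = 0.87 × 0.91 × 2 = 1.583 m³/s
w_6 = (9.9 − 6.5)/2 = 1.7 m; q_6 = 0.71 × 0.66 × 1.7 = 0.7966 m³/s
w_7 = (10.5 − 9.1)/2 = 0.7 m; q_7 = 0.61 × 0.40 × 0.7 = 0.1708 m³/s
w_8 = (10.5 − 9.9)/2 = 0.3 m; q_8 = 0.64 × 0.29 × 0.3 = 0.05568 m³/s
Q = Σ qᵢ = 6.373 m³/s
= 6.373 × 1000 = 6373 L/s

6370 L/s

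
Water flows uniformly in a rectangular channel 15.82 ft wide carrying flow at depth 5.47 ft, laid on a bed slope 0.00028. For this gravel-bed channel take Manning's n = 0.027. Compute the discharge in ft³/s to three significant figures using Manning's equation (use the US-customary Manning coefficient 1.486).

174 ft³/s

A = b·y = 15.82 × 5.47 = 86.54 ft²
P = b + 2y = 15.82 + 2×5.47 = 26.76 ft
R = A/P = 86.54/26.76 = 3.234 ft
Q = (1.486/n)·A·R^(2/3)·S^(1/2) = (1.486/0.027) × 86.54 × 3.234^(2/3) × 0.00028^(1/2) = 174.3 ft³/s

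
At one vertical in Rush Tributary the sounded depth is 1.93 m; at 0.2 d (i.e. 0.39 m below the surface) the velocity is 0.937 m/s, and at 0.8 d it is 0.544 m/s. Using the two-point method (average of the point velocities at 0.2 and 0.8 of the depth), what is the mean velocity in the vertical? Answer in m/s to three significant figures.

0.741 m/s

v̄ = (0.937 + 0.544) / 2 = 0.7405 m/s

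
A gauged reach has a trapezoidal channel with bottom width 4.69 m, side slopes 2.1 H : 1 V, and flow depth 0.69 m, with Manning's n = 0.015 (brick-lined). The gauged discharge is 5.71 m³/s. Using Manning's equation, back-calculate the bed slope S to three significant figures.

0.000939

A = (b + z·y)·y = (4.69 + 2.1×0.69)×0.69 = 4.236 m²
P = b + 2y√(1+z²) = 4.69 + 2×0.69×√(1+2.1²) = 7.900 m
R = A/P = 4.236/7.900 = 0.5362 m
S = (Q·n / (1·A·R^(2/3)))² = (5.71×0.015 / (1×4.236×0.6600))² = 0.0009385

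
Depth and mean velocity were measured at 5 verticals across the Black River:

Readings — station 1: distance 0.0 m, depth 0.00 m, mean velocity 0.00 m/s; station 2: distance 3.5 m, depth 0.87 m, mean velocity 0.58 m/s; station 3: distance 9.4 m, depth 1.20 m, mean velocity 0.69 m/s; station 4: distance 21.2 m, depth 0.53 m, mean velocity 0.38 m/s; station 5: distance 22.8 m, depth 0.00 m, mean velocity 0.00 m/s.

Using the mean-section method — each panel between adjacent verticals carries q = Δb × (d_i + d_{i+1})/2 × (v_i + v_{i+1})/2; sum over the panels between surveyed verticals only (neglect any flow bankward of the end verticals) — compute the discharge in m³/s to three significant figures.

9.86 m³/s

Panel 1-2: Δb = 3.5 m, d̄ = (0.00+0.87)/2 = 0.435, v̄ = (0.00+0.58)/2 = 0.29 → q = 3.5×0.435×0.29 = 0.4415 m³/s
Panel 2-3: Δb = 5.9 m, d̄ = (0.87+1.20)/2 = 1.035, v̄ = (0.58+0.69)/2 = 0.635 → q = 5.9×1.035×0.635 = 3.878 m³/s
Panel 3-4: Δb = 11.8 m, d̄ = (1.20+0.53)/2 = 0.865, v̄ = (0.69+0.38)/2 = 0.535 → q = 11.8×0.865×0.535 = 5.461 m³/s
Panel 4-5: Δb = 1.6 m, d̄ = (0.53+0.00)/2 = 0.265, v̄ = (0.38+0.00)/2 = 0.19 → q = 1.6×0.265×0.19 = 0.08056 m³/s
Q = Σ q = 9.860 m³/s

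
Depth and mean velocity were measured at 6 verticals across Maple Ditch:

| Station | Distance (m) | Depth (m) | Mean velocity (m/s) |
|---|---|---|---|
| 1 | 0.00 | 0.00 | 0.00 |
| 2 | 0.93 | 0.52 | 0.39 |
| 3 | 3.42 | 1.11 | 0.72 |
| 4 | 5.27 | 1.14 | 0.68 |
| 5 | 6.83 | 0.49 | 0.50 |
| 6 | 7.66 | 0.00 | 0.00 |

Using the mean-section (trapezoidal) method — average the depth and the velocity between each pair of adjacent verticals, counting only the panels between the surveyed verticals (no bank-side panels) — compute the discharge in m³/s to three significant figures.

Panel 1-2: Δb = 0.93 m, d̄ = (0.00+0.52)/2 = 0.26, v̄ = (0.00+0.39)/2 = 0.195 → q = 0.93×0.26×0.195 = 0.04715 m³/s
Panel 2-3: Δb = 2.49 m, d̄ = (0.52+1.11)/2 = 0.815, v̄ = (0.39+0.72)/2 = 0.555 → q = 2.49×0.815×0.555 = 1.126 m³/s
Panel 3-4: Δb = 1.85 m, d̄ = (1.11+1.14)/2 = 1.125, v̄ = (0.72+0.68)/2 = 0.7 → q = 1.85×1.125×0.7 = 1.457 m³/s
Panel 4-5: Δb = 1.56 m, d̄ = (1.14+0.49)/2 = 0.815, v̄ = (0.68+0.50)/2 = 0.59 → q = 1.56×0.815×0.59 = 0.7501 m³/s
Panel 5-6: Δb = 0.83 m, d̄ = (0.49+0.00)/2 = 0.245, v̄ = (0.50+0.00)/2 = 0.25 → q = 0.83×0.245×0.25 = 0.05084 m³/s
Q = Σ q = 3.431 m³/s

3.43 m³/s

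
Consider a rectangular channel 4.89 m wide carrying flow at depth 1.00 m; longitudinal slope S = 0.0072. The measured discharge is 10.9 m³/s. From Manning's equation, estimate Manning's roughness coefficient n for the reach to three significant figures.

0.0303

A = b·y = 4.89 × 1.00 = 4.890 m²
P = b + 2y = 4.89 + 2×1.00 = 6.890 m
R = A/P = 4.890/6.890 = 0.7097 m
n = (1/Q)·A·R^(2/3)·S^(1/2) = (1/10.9) × 4.890 × 0.7957 × 0.08485 = 0.03029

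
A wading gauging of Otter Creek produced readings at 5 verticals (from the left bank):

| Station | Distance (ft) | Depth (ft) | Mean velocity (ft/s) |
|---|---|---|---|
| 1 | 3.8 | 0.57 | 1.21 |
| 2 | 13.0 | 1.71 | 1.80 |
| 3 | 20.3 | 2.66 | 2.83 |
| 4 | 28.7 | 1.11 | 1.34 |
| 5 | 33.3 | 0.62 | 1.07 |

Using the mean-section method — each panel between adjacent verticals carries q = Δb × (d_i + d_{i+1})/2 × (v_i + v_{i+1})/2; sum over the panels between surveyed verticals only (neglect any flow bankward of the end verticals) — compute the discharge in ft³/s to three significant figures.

90.5 ft³/s

Panel 1-2: Δb = 9.2 ft, d̄ = (0.57+1.71)/2 = 1.14, v̄ = (1.21+1.80)/2 = 1.505 → q = 9.2×1.14×1.505 = 15.78 ft³/s
Panel 2-3: Δb = 7.3 ft, d̄ = (1.71+2.66)/2 = 2.185, v̄ = (1.80+2.83)/2 = 2.315 → q = 7.3×2.185×2.315 = 36.93 ft³/s
Panel 3-4: Δb = 8.4 ft, d̄ = (2.66+1.11)/2 = 1.885, v̄ = (2.83+1.34)/2 = 2.085 → q = 8.4×1.885×2.085 = 33.01 ft³/s
Panel 4-5: Δb = 4.6 ft, d̄ = (1.11+0.62)/2 = 0.865, v̄ = (1.34+1.07)/2 = 1.205 → q = 4.6×0.865×1.205 = 4.795 ft³/s
Q = Σ q = 90.52 ft³/s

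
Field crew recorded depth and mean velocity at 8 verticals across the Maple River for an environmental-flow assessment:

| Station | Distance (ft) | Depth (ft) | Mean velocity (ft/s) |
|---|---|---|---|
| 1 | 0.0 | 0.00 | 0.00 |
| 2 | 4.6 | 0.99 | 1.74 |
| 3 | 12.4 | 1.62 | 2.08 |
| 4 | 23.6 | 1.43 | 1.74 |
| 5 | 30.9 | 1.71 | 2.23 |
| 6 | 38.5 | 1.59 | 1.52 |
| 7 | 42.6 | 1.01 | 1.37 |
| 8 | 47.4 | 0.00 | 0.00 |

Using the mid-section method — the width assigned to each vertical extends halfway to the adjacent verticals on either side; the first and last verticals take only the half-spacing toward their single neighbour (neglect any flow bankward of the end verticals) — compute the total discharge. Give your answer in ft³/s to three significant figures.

w_2 = (12.4 − 0.0)/2 = 6.2 ft; q_2 = 1.74 × 0.99 × 6.2 = 10.68 ft³/s
w_3 = (23.6 − 4.6)/2 = 9.5 ft; q_3 = 2.08 × 1.62 × 9.5 = 32.01 ft³/s
w_4 = (30.9 − 12.4)/2 = 9.25 ft; q_4 = 1.74 × 1.43 × 9.25 = 23.02 ft³/s
w_5 = (38.5 − 23.6)/2 = 7.45 ft; q_5 = 2.23 × 1.71 × 7.45 = 28.41 ft³/s
w_6 = (42.6 − 30.9)/2 = 5.85 ft; q_6 = 1.52 × 1.59 × 5.85 = 14.14 ft³/s
w_7 = (47.4 − 38.5)/2 = 4.45 ft; q_7 = 1.37 × 1.01 × 4.45 = 6.157 ft³/s
Stations 1, 8 contribute zero (depth or velocity is 0).
Q = Σ qᵢ = 114.4 ft³/s

114 ft³/s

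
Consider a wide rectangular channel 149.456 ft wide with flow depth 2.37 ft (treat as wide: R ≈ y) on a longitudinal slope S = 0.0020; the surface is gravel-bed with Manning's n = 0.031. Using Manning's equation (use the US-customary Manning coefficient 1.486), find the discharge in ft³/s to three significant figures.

A = b·y = 149.456 × 2.37 = 354.2 ft²
Wide channel: R ≈ y = 2.37 ft
Q = (1.486/n)·A·R^(2/3)·S^(1/2) = (1.486/0.031) × 354.2 × 2.370^(2/3) × 0.0020^(1/2) = 1350 ft³/s

1350 ft³/s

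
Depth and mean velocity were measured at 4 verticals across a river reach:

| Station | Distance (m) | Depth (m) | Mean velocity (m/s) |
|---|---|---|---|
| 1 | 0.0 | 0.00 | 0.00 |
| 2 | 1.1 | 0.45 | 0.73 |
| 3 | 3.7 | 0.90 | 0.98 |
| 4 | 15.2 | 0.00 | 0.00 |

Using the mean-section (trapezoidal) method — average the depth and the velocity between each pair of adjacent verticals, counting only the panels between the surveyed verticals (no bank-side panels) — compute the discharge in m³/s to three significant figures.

Panel 1-2: Δb = 1.1 m, d̄ = (0.00+0.45)/2 = 0.225, v̄ = (0.00+0.73)/2 = 0.365 → q = 1.1×0.225×0.365 = 0.09034 m³/s
Panel 2-3: Δb = 2.6 m, d̄ = (0.45+0.90)/2 = 0.675, v̄ = (0.73+0.98)/2 = 0.855 → q = 2.6×0.675×0.855 = 1.501 m³/s
Panel 3-4: Δb = 11.5 m, d̄ = (0.90+0.00)/2 = 0.45, v̄ = (0.98+0.00)/2 = 0.49 → q = 11.5×0.45×0.49 = 2.536 m³/s
Q = Σ q = 4.127 m³/s

4.13 m³/s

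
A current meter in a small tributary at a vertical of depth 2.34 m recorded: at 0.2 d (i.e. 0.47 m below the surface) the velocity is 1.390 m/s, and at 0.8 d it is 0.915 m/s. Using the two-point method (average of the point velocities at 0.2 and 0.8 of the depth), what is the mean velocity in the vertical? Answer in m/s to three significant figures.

1.15 m/s

v̄ = (1.390 + 0.915) / 2 = 1.153 m/s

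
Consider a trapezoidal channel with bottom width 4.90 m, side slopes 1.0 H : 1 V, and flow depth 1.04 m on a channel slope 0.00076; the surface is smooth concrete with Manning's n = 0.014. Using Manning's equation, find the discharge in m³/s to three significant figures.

A = (b + z·y)·y = (4.90 + 1.0×1.04)×1.04 = 6.178 m²
P = b + 2y√(1+z²) = 4.90 + 2×1.04×√(1+1.0²) = 7.842 m
R = A/P = 6.178/7.842 = 0.7878 m
Q = (1/n)·A·R^(2/3)·S^(1/2) = (1/0.014) × 6.178 × 0.7878^(2/3) × 0.00076^(1/2) = 10.38 m³/s

10.4 m³/s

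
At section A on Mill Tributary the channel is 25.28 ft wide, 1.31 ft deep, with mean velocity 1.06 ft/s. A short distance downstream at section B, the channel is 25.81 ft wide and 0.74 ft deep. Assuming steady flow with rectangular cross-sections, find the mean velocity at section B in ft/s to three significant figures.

1.84 ft/s

Q = A₁V₁ = (25.28×1.31) × 1.06 = 35.10 ft³/s
A₂ = 25.81 × 0.74 = 19.10 ft²
V₂ = Q/A₂ = 35.10/19.10 = 1.838 ft/s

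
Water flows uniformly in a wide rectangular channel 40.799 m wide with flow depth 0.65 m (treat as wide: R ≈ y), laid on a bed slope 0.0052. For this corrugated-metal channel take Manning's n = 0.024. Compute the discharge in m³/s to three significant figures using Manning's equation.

59.8 m³/s

A = b·y = 40.799 × 0.65 = 26.52 m²
Wide channel: R ≈ y = 0.65 m
Q = (1/n)·A·R^(2/3)·S^(1/2) = (1/0.024) × 26.52 × 0.6500^(2/3) × 0.0052^(1/2) = 59.79 m³/s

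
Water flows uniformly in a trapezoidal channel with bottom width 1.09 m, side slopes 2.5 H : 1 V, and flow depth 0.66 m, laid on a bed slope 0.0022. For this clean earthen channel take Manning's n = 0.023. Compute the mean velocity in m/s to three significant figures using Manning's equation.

A = (b + z·y)·y = (1.09 + 2.5×0.66)×0.66 = 1.808 m²
P = b + 2y√(1+z²) = 1.09 + 2×0.66×√(1+2.5²) = 4.644 m
R = A/P = 1.808/4.644 = 0.3894 m
Q = (1/n)·A·R^(2/3)·S^(1/2) = (1/0.023) × 1.808 × 0.3894^(2/3) × 0.0022^(1/2) = 1.967 m³/s
V = Q/A = 1.967/1.808 = 1.087 m/s

1.09 m/s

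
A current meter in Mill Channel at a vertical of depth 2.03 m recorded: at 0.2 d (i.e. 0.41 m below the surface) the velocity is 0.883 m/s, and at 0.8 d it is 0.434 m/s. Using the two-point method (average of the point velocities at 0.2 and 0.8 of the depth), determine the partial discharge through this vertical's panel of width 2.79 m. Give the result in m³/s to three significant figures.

3.73 m³/s

v̄ = (0.883 + 0.434) / 2 = 0.6585 m/s
q = v̄ × d × w = 0.6585 × 2.03 × 2.79 = 3.730 m³/s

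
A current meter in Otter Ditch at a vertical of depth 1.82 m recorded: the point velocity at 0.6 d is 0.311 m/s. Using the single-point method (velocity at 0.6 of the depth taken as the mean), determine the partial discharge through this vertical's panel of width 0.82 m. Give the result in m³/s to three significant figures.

0.464 m³/s

v̄ = v₀.₆ = 0.311 m/s
q = v̄ × d × w = 0.3110 × 1.82 × 0.82 = 0.4641 m³/s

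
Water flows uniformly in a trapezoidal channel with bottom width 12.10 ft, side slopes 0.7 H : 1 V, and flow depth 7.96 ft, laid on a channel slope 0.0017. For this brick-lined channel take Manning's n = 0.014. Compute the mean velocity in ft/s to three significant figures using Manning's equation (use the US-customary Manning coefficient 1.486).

11.9 ft/s

A = (b + z·y)·y = (12.10 + 0.7×7.96)×7.96 = 140.7 ft²
P = b + 2y√(1+z²) = 12.10 + 2×7.96×√(1+0.7²) = 31.53 ft
R = A/P = 140.7/31.53 = 4.461 ft
Q = (1.486/n)·A·R^(2/3)·S^(1/2) = (1.486/0.014) × 140.7 × 4.461^(2/3) × 0.0017^(1/2) = 1668 ft³/s
V = Q/A = 1668/140.7 = 11.86 ft/s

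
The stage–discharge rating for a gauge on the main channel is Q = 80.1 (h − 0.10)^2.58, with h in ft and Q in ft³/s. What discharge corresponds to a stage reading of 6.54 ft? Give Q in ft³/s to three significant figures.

Q = 80.1 × (6.54 − 0.10)^2.58 = 80.1 × 6.44^2.58 = 9785 ft³/s

9780 ft³/s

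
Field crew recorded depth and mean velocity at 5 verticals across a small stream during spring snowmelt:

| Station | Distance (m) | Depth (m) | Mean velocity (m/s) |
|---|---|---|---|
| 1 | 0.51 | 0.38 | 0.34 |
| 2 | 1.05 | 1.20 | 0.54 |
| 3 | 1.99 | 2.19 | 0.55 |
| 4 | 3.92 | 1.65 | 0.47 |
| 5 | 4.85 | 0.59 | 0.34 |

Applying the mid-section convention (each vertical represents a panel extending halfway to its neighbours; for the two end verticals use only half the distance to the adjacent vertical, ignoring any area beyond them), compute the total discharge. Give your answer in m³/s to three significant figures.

w_1 = (1.05 − 0.51)/2 = 0.27 m; q_1 = 0.34 × 0.38 × 0.27 = 0.03488 m³/s
w_2 = (1.99 − 0.51)/2 = 0.74 m; q_2 = 0.54 × 1.20 × 0.74 = 0.4795 m³/s
w_3 = (3.92 − 1.05)/2 = 1.435 m; q_3 = 0.55 × 2.19 × 1.435 = 1.728 m³/s
w_4 = (4.85 − 1.99)/2 = 1.43 m; q_4 = 0.47 × 1.65 × 1.43 = 1.109 m³/s
w_5 = (4.85 − 3.92)/2 = 0.465 m; q_5 = 0.34 × 0.59 × 0.465 = 0.09328 m³/s
Q = Σ qᵢ = 3.445 m³/s

3.45 m³/s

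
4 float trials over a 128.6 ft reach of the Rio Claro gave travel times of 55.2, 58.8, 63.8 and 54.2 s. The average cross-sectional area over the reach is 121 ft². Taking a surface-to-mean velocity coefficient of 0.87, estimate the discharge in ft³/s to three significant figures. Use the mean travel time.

233 ft³/s

t̄ = (55.2 + 58.8 + 63.8 + 54.2) / 4 = 58 s
v_surface = L / t̄ = 128.6 / 58 = 2.217 ft/s
v_mean = 0.87 × 2.217 = 1.929 ft/s
Q = A × v_mean = 121 × 1.929 = 233.4 ft³/s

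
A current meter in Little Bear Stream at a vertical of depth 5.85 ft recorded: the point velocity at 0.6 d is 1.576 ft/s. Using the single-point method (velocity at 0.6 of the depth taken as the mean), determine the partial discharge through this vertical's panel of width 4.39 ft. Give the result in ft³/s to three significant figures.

40.5 ft³/s

v̄ = v₀.₆ = 1.576 ft/s
q = v̄ × d × w = 1.576 × 5.85 × 4.39 = 40.47 ft³/s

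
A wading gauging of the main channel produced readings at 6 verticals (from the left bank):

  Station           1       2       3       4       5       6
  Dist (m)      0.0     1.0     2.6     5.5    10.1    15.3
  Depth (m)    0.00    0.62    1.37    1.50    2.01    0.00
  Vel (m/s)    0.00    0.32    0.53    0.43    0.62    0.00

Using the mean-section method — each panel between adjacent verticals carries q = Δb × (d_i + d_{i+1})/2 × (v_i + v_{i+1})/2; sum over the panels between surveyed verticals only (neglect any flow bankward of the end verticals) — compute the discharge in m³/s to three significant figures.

Panel 1-2: Δb = 1 m, d̄ = (0.00+0.62)/2 = 0.31, v̄ = (0.00+0.32)/2 = 0.16 → q = 1×0.31×0.16 = 0.04960 m³/s
Panel 2-3: Δb = 1.6 m, d̄ = (0.62+1.37)/2 = 0.995, v̄ = (0.32+0.53)/2 = 0.425 → q = 1.6×0.995×0.425 = 0.6766 m³/s
Panel 3-4: Δb = 2.9 m, d̄ = (1.37+1.50)/2 = 1.435, v̄ = (0.53+0.43)/2 = 0.48 → q = 2.9×1.435×0.48 = 1.998 m³/s
Panel 4-5: Δb = 4.6 m, d̄ = (1.50+2.01)/2 = 1.755, v̄ = (0.43+0.62)/2 = 0.525 → q = 4.6×1.755×0.525 = 4.238 m³/s
Panel 5-6: Δb = 5.2 m, d̄ = (2.01+0.00)/2 = 1.005, v̄ = (0.62+0.00)/2 = 0.31 → q = 5.2×1.005×0.31 = 1.620 m³/s
Q = Σ q = 8.582 m³/s

8.58 m³/s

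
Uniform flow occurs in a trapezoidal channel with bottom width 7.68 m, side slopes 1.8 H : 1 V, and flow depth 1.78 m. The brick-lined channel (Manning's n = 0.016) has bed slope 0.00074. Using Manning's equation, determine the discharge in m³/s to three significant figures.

A = (b + z·y)·y = (7.68 + 1.8×1.78)×1.78 = 19.37 m²
P = b + 2y√(1+z²) = 7.68 + 2×1.78×√(1+1.8²) = 15.01 m
R = A/P = 19.37/15.01 = 1.291 m
Q = (1/n)·A·R^(2/3)·S^(1/2) = (1/0.016) × 19.37 × 1.291^(2/3) × 0.00074^(1/2) = 39.05 m³/s

39.0 m³/s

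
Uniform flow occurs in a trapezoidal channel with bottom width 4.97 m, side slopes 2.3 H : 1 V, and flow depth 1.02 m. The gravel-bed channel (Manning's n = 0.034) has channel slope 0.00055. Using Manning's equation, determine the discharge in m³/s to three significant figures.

4.21 m³/s

A = (b + z·y)·y = (4.97 + 2.3×1.02)×1.02 = 7.462 m²
P = b + 2y√(1+z²) = 4.97 + 2×1.02×√(1+2.3²) = 10.09 m
R = A/P = 7.462/10.09 = 0.7398 m
Q = (1/n)·A·R^(2/3)·S^(1/2) = (1/0.034) × 7.462 × 0.7398^(2/3) × 0.00055^(1/2) = 4.211 m³/s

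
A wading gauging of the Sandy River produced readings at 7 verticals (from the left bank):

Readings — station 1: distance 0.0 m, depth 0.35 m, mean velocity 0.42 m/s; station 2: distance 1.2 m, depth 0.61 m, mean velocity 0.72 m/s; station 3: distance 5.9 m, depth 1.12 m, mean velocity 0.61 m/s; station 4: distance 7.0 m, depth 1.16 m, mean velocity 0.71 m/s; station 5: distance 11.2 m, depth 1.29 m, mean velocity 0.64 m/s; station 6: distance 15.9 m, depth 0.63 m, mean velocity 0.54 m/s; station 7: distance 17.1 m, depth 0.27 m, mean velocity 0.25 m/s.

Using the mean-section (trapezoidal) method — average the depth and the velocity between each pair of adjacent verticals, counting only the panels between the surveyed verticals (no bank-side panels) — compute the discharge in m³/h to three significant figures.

Panel 1-2: Δb = 1.2 m, d̄ = (0.35+0.61)/2 = 0.48, v̄ = (0.42+0.72)/2 = 0.57 → q = 1.2×0.48×0.57 = 0.3283 m³/s
Panel 2-3: Δb = 4.7 m, d̄ = (0.61+1.12)/2 = 0.865, v̄ = (0.72+0.61)/2 = 0.665 → q = 4.7×0.865×0.665 = 2.704 m³/s
Panel 3-4: Δb = 1.1 m, d̄ = (1.12+1.16)/2 = 1.14, v̄ = (0.61+0.71)/2 = 0.66 → q = 1.1×1.14×0.66 = 0.8276 m³/s
Panel 4-5: Δb = 4.2 m, d̄ = (1.16+1.29)/2 = 1.225, v̄ = (0.71+0.64)/2 = 0.675 → q = 4.2×1.225×0.675 = 3.473 m³/s
Panel 5-6: Δb = 4.7 m, d̄ = (1.29+0.63)/2 = 0.96, v̄ = (0.64+0.54)/2 = 0.59 → q = 4.7×0.96×0.59 = 2.662 m³/s
Panel 6-7: Δb = 1.2 m, d̄ = (0.63+0.27)/2 = 0.45, v̄ = (0.54+0.25)/2 = 0.395 → q = 1.2×0.45×0.395 = 0.2133 m³/s
Q = Σ q = 10.21 m³/s
= 10.21 × 3600 = 36750 m³/h

36700 m³/h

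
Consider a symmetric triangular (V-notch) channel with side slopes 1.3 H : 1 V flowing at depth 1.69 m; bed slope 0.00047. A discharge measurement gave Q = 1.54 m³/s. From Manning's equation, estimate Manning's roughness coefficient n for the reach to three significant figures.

0.0400

A = z·y² = 1.3×1.69² = 3.713 m²
P = 2y√(1+z²) = 2×1.69×√(1+1.3²) = 5.544 m
R = A/P = 3.713/5.544 = 0.6698 m
n = (1/Q)·A·R^(2/3)·S^(1/2) = (1/1.54) × 3.713 × 0.7655 × 0.02168 = 0.04001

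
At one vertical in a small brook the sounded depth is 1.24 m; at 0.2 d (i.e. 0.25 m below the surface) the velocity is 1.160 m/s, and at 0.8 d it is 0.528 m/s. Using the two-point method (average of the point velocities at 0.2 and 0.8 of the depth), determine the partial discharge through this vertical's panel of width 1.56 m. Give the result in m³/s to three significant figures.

1.63 m³/s

v̄ = (1.160 + 0.528) / 2 = 0.8440 m/s
q = v̄ × d × w = 0.8440 × 1.24 × 1.56 = 1.633 m³/s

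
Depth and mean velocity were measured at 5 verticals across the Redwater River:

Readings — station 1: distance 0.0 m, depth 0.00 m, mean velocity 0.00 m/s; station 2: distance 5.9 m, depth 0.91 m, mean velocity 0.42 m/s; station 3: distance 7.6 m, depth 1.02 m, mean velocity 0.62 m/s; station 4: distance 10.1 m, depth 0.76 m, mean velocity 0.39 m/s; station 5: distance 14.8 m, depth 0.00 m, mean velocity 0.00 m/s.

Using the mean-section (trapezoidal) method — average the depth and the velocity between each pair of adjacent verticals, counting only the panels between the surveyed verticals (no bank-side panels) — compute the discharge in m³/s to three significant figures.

Panel 1-2: Δb = 5.9 m, d̄ = (0.00+0.91)/2 = 0.455, v̄ = (0.00+0.42)/2 = 0.21 → q = 5.9×0.455×0.21 = 0.5637 m³/s
Panel 2-3: Δb = 1.7 m, d̄ = (0.91+1.02)/2 = 0.965, v̄ = (0.42+0.62)/2 = 0.52 → q = 1.7×0.965×0.52 = 0.8531 m³/s
Panel 3-4: Δb = 2.5 m, d̄ = (1.02+0.76)/2 = 0.89, v̄ = (0.62+0.39)/2 = 0.505 → q = 2.5×0.89×0.505 = 1.124 m³/s
Panel 4-5: Δb = 4.7 m, d̄ = (0.76+0.00)/2 = 0.38, v̄ = (0.39+0.00)/2 = 0.195 → q = 4.7×0.38×0.195 = 0.3483 m³/s
Q = Σ q = 2.889 m³/s

2.89 m³/s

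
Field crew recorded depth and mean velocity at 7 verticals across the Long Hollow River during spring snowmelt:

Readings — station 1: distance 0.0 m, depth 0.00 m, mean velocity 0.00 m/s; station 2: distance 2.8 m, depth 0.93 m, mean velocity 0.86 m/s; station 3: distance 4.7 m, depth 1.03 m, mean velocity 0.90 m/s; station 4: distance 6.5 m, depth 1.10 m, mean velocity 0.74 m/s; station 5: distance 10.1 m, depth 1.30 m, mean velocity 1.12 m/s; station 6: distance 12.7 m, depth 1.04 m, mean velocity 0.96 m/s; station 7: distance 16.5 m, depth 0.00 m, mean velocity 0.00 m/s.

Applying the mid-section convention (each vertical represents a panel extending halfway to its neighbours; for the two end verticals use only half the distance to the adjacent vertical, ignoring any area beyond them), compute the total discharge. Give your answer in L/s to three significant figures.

w_2 = (4.7 − 0.0)/2 = 2.35 m; q_2 = 0.86 × 0.93 × 2.35 = 1.880 m³/s
w_3 = (6.5 − 2.8)/2 = 1.85 m; q_3 = 0.90 × 1.03 × 1.85 = 1.715 m³/s
w_4 = (10.1 − 4.7)/2 = 2.7 m; q_4 = 0.74 × 1.10 × 2.7 = 2.198 m³/s
w_5 = (12.7 − 6.5)/2 = 3.1 m; q_5 = 1.12 × 1.30 × 3.1 = 4.514 m³/s
w_6 = (16.5 − 10.1)/2 = 3.2 m; q_6 = 0.96 × 1.04 × 3.2 = 3.195 m³/s
Stations 1, 7 contribute zero (depth or velocity is 0).
Q = Σ qᵢ = 13.50 m³/s
= 13.50 × 1000 = 13500 L/s

13500 L/s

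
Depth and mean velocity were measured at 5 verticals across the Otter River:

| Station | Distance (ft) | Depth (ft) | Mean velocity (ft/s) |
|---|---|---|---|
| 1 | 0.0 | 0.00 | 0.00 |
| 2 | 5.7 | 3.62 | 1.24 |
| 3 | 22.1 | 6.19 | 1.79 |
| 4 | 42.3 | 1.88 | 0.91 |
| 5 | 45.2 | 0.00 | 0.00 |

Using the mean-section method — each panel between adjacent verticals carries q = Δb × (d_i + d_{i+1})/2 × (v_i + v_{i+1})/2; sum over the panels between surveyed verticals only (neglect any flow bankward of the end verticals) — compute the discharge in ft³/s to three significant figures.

240 ft³/s

Panel 1-2: Δb = 5.7 ft, d̄ = (0.00+3.62)/2 = 1.81, v̄ = (0.00+1.24)/2 = 0.62 → q = 5.7×1.81×0.62 = 6.397 ft³/s
Panel 2-3: Δb = 16.4 ft, d̄ = (3.62+6.19)/2 = 4.905, v̄ = (1.24+1.79)/2 = 1.515 → q = 16.4×4.905×1.515 = 121.9 ft³/s
Panel 3-4: Δb = 20.2 ft, d̄ = (6.19+1.88)/2 = 4.035, v̄ = (1.79+0.91)/2 = 1.35 → q = 20.2×4.035×1.35 = 110.0 ft³/s
Panel 4-5: Δb = 2.9 ft, d̄ = (1.88+0.00)/2 = 0.94, v̄ = (0.91+0.00)/2 = 0.455 → q = 2.9×0.94×0.455 = 1.240 ft³/s
Q = Σ q = 239.5 ft³/s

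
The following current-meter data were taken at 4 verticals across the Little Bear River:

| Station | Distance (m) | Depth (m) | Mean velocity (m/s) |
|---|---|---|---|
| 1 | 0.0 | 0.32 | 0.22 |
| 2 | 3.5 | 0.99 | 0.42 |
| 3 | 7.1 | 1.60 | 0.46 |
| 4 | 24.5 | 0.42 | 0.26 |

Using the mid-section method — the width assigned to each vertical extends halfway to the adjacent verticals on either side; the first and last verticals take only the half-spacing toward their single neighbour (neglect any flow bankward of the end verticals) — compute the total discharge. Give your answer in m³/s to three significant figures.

10.3 m³/s

w_1 = (3.5 − 0.0)/2 = 1.75 m; q_1 = 0.22 × 0.32 × 1.75 = 0.1232 m³/s
w_2 = (7.1 − 0.0)/2 = 3.55 m; q_2 = 0.42 × 0.99 × 3.55 = 1.476 m³/s
w_3 = (24.5 − 3.5)/2 = 10.5 m; q_3 = 0.46 × 1.60 × 10.5 = 7.728 m³/s
w_4 = (24.5 − 7.1)/2 = 8.7 m; q_4 = 0.26 × 0.42 × 8.7 = 0.9500 m³/s
Q = Σ qᵢ = 10.28 m³/s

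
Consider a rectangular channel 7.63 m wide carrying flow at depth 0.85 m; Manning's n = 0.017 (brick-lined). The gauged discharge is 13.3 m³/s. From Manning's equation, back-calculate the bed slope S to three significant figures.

0.00197

A = b·y = 7.63 × 0.85 = 6.486 m²
P = b + 2y = 7.63 + 2×0.85 = 9.330 m
R = A/P = 6.486/9.330 = 0.6951 m
S = (Q·n / (1·A·R^(2/3)))² = (13.3×0.017 / (1×6.486×0.7847))² = 0.001974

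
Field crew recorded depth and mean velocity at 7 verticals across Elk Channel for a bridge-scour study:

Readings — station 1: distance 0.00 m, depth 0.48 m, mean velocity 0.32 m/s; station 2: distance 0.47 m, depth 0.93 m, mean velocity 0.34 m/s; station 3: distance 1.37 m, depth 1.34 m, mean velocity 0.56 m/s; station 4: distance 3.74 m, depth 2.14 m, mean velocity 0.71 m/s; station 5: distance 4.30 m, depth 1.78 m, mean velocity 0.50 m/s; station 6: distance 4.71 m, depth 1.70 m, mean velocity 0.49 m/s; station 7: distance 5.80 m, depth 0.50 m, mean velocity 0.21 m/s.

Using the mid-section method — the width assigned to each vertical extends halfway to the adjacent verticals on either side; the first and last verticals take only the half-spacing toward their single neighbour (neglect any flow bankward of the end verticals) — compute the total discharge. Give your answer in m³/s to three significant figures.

w_1 = (0.47 − 0.00)/2 = 0.235 m; q_1 = 0.32 × 0.48 × 0.235 = 0.03610 m³/s
w_2 = (1.37 − 0.00)/2 = 0.685 m; q_2 = 0.34 × 0.93 × 0.685 = 0.2166 m³/s
w_3 = (3.74 − 0.47)/2 = 1.635 m; q_3 = 0.56 × 1.34 × 1.635 = 1.227 m³/s
w_4 = (4.30 − 1.37)/2 = 1.465 m; q_4 = 0.71 × 2.14 × 1.465 = 2.226 m³/s
w_5 = (4.71 − 3.74)/2 = 0.485 m; q_5 = 0.50 × 1.78 × 0.485 = 0.4317 m³/s
w_6 = (5.80 − 4.30)/2 = 0.75 m; q_6 = 0.49 × 1.70 × 0.75 = 0.6248 m³/s
w_7 = (5.80 − 4.71)/2 = 0.545 m; q_7 = 0.21 × 0.50 × 0.545 = 0.05723 m³/s
Q = Σ qᵢ = 4.819 m³/s

4.82 m³/s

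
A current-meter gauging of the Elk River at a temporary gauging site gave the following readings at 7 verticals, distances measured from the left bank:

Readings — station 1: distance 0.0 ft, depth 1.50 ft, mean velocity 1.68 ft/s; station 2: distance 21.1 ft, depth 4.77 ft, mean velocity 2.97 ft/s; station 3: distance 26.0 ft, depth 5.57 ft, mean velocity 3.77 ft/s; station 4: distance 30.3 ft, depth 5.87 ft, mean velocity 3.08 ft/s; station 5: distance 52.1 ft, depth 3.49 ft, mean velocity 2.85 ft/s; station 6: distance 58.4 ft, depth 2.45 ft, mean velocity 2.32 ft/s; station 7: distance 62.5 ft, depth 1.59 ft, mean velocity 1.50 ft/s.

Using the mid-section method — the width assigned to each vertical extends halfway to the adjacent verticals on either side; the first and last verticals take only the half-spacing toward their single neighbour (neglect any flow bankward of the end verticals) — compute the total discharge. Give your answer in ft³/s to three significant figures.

717 ft³/s

w_1 = (21.1 − 0.0)/2 = 10.55 ft; q_1 = 1.68 × 1.50 × 10.55 = 26.59 ft³/s
w_2 = (26.0 − 0.0)/2 = 13 ft; q_2 = 2.97 × 4.77 × 13 = 184.2 ft³/s
w_3 = (30.3 − 21.1)/2 = 4.6 ft; q_3 = 3.77 × 5.57 × 4.6 = 96.59 ft³/s
w_4 = (52.1 − 26.0)/2 = 13.05 ft; q_4 = 3.08 × 5.87 × 13.05 = 235.9 ft³/s
w_5 = (58.4 − 30.3)/2 = 14.05 ft; q_5 = 2.85 × 3.49 × 14.05 = 139.7 ft³/s
w_6 = (62.5 − 52.1)/2 = 5.2 ft; q_6 = 2.32 × 2.45 × 5.2 = 29.56 ft³/s
w_7 = (62.5 − 58.4)/2 = 2.05 ft; q_7 = 1.50 × 1.59 × 2.05 = 4.889 ft³/s
Q = Σ qᵢ = 717.5 ft³/s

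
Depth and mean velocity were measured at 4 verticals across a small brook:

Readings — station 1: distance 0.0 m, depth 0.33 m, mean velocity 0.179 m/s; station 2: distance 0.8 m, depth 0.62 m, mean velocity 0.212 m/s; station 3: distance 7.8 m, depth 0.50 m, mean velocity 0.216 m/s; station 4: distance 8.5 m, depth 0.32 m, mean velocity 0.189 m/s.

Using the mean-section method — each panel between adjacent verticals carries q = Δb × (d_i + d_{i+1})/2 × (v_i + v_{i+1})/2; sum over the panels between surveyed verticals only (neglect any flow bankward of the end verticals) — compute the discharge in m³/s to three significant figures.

0.971 m³/s

Panel 1-2: Δb = 0.8 m, d̄ = (0.33+0.62)/2 = 0.475, v̄ = (0.179+0.212)/2 = 0.1955 → q = 0.8×0.475×0.1955 = 0.07429 m³/s
Panel 2-3: Δb = 7 m, d̄ = (0.62+0.50)/2 = 0.56, v̄ = (0.212+0.216)/2 = 0.214 → q = 7×0.56×0.214 = 0.8389 m³/s
Panel 3-4: Δb = 0.7 m, d̄ = (0.50+0.32)/2 = 0.41, v̄ = (0.216+0.189)/2 = 0.2025 → q = 0.7×0.41×0.2025 = 0.05812 m³/s
Q = Σ q = 0.9713 m³/s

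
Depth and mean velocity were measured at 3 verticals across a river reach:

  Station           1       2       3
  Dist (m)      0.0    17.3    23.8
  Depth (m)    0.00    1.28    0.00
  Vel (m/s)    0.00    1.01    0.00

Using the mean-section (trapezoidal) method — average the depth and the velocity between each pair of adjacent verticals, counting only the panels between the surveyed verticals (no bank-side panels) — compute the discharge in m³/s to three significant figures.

7.69 m³/s

Panel 1-2: Δb = 17.3 m, d̄ = (0.00+1.28)/2 = 0.64, v̄ = (0.00+1.01)/2 = 0.505 → q = 17.3×0.64×0.505 = 5.591 m³/s
Panel 2-3: Δb = 6.5 m, d̄ = (1.28+0.00)/2 = 0.64, v̄ = (1.01+0.00)/2 = 0.505 → q = 6.5×0.64×0.505 = 2.101 m³/s
Q = Σ q = 7.692 m³/s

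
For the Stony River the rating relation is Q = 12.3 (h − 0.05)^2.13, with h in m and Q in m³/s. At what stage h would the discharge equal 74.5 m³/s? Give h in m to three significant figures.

h − h₀ = (Q/C)^(1/b) = (74.5/12.3)^(1/2.13) = 2.329 m
h = 0.05 + 2.329 = 2.379 m

2.38 m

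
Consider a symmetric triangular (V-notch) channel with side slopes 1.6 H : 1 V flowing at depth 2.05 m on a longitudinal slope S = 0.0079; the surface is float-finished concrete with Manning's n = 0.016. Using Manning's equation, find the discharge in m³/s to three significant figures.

34.0 m³/s

A = z·y² = 1.6×2.05² = 6.724 m²
P = 2y√(1+z²) = 2×2.05×√(1+1.6²) = 7.736 m
R = A/P = 6.724/7.736 = 0.8692 m
Q = (1/n)·A·R^(2/3)·S^(1/2) = (1/0.016) × 6.724 × 0.8692^(2/3) × 0.0079^(1/2) = 34.02 m³/s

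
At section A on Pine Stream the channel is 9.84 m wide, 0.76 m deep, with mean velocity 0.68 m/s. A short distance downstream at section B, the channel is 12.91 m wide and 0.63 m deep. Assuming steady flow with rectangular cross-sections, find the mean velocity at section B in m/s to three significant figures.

Q = A₁V₁ = (9.84×0.76) × 0.68 = 5.085 m³/s
A₂ = 12.91 × 0.63 = 8.133 m²
V₂ = Q/A₂ = 5.085/8.133 = 0.6252 m/s

0.625 m/s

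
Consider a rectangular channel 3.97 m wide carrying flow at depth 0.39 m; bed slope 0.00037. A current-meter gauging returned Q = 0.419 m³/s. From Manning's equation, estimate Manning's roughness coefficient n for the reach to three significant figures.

A = b·y = 3.97 × 0.39 = 1.548 m²
P = b + 2y = 3.97 + 2×0.39 = 4.750 m
R = A/P = 1.548/4.750 = 0.3260 m
n = (1/Q)·A·R^(2/3)·S^(1/2) = (1/0.419) × 1.548 × 0.4736 × 0.01924 = 0.03367

0.0337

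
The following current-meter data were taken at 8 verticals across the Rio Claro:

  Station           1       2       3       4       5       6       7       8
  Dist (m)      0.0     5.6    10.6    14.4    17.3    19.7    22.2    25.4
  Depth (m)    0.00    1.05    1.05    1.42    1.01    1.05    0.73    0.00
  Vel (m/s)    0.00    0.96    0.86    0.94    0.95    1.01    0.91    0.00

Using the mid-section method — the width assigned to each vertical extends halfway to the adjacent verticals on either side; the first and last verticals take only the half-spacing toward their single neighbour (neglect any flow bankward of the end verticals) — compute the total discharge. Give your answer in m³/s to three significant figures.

w_2 = (10.6 − 0.0)/2 = 5.3 m; q_2 = 0.96 × 1.05 × 5.3 = 5.342 m³/s
w_3 = (14.4 − 5.6)/2 = 4.4 m; q_3 = 0.86 × 1.05 × 4.4 = 3.973 m³/s
w_4 = (17.3 − 10.6)/2 = 3.35 m; q_4 = 0.94 × 1.42 × 3.35 = 4.472 m³/s
w_5 = (19.7 − 14.4)/2 = 2.65 m; q_5 = 0.95 × 1.01 × 2.65 = 2.543 m³/s
w_6 = (22.2 − 17.3)/2 = 2.45 m; q_6 = 1.01 × 1.05 × 2.45 = 2.598 m³/s
w_7 = (25.4 − 19.7)/2 = 2.85 m; q_7 = 0.91 × 0.73 × 2.85 = 1.893 m³/s
Stations 1, 8 contribute zero (depth or velocity is 0).
Q = Σ qᵢ = 20.82 m³/s

20.8 m³/s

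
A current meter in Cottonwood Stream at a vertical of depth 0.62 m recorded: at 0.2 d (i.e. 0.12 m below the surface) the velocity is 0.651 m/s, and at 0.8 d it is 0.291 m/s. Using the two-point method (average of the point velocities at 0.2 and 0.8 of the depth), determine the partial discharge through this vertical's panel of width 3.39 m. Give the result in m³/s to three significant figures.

v̄ = (0.651 + 0.291) / 2 = 0.4710 m/s
q = v̄ × d × w = 0.4710 × 0.62 × 3.39 = 0.9899 m³/s

0.990 m³/s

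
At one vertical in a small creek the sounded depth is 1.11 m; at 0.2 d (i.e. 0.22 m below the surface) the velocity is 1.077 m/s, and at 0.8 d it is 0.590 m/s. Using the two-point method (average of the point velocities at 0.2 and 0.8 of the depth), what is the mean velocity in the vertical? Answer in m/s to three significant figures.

0.834 m/s

v̄ = (1.077 + 0.590) / 2 = 0.8335 m/s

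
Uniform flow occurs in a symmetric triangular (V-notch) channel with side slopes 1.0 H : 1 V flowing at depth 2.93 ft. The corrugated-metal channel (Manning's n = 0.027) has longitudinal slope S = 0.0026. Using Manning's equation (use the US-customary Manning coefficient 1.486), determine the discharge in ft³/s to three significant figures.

A = z·y² = 1.0×2.93² = 8.585 ft²
P = 2y√(1+z²) = 2×2.93×√(1+1.0²) = 8.287 ft
R = A/P = 8.585/8.287 = 1.036 ft
Q = (1.486/n)·A·R^(2/3)·S^(1/2) = (1.486/0.027) × 8.585 × 1.036^(2/3) × 0.0026^(1/2) = 24.67 ft³/s

24.7 ft³/s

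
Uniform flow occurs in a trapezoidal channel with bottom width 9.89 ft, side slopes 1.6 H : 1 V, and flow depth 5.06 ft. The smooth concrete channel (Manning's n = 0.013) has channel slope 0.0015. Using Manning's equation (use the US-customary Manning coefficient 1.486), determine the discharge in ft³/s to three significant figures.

864 ft³/s

A = (b + z·y)·y = (9.89 + 1.6×5.06)×5.06 = 91.01 ft²
P = b + 2y√(1+z²) = 9.89 + 2×5.06×√(1+1.6²) = 28.98 ft
R = A/P = 91.01/28.98 = 3.140 ft
Q = (1.486/n)·A·R^(2/3)·S^(1/2) = (1.486/0.013) × 91.01 × 3.140^(2/3) × 0.0015^(1/2) = 863.9 ft³/s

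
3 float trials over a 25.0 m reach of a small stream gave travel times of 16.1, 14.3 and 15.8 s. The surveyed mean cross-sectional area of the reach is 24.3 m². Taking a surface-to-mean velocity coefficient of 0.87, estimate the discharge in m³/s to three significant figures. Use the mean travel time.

34.3 m³/s

t̄ = (16.1 + 14.3 + 15.8) / 3 = 15.4 s
v_surface = L / t̄ = 25.0 / 15.4 = 1.623 m/s
v_mean = 0.87 × 1.623 = 1.412 m/s
Q = A × v_mean = 24.3 × 1.412 = 34.32 m³/s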